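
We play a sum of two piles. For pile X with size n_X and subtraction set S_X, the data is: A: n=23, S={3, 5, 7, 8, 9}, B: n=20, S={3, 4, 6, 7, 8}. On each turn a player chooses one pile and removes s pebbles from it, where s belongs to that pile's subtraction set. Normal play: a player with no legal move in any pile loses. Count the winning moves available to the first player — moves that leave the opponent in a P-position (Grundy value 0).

0

Pile A, S = {3, 5, 7, 8, 9}:
n :  0  1  2  3  4  5  6  7  8  9 10 11 12 13 14 15 16 17 18 19 20 21 22 23
G :  0  0  0  1  1  1  2  2  2  3  3  3  0  0  0  1  1  1  2  2  2  3  3  3
G_A(23) = 3.
Pile B, S = {3, 4, 6, 7, 8}:
n :  0  1  2  3  4  5  6  7  8  9 10 11 12 13 14 15 16 17 18 19 20
G :  0  0  0  1  1  1  2  2  2  3  3  0  0  0  1  1  1  2  2  2  3
G_B(20) = 3.
Combined Grundy value = 3 ⊕ 3 = 0.
A winning move leaves total XOR = 0, i.e. changes one component's Grundy value g to g ⊕ X where X is the current total.
Pile A: target g' = 3⊕0 = 3, but every legal move changes the Grundy value (mex property), so 0 moves.
Pile B: target g' = 3⊕0 = 3, but every legal move changes the Grundy value (mex property), so 0 moves.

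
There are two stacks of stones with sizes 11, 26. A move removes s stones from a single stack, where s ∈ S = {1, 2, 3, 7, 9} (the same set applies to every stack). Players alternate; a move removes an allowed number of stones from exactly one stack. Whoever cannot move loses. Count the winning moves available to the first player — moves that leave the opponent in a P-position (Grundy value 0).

All stacks use S = {1, 2, 3, 7, 9}:
n :  0  1  2  3  4  5  6  7  8  9 10 11 12 13 14 15 16 17 18 19 20 21 22 23 24 25 26
G :  0  1  2  3  0  1  2  3  0  1  2  3  0  1  2  3  0  1  2  3  0  1  2  3  0  1  2
Stack A: G(11) = 3.
Stack B: G(26) = 2.
Combined Grundy value = 3 ⊕ 2 = 1.
A winning move leaves total XOR = 0, i.e. changes one component's Grundy value g to g ⊕ X where X is the current total.
Stack A: need g' = 3⊕1 = 2. Options: 11−1→G=2, 11−2→G=1, 11−3→G=0, 11−7→G=0, 11−9→G=2. Hits: 2.
Stack B: need g' = 2⊕1 = 3. Options: 26−1→G=1, 26−2→G=0, 26−3→G=3, 26−7→G=3, 26−9→G=1. Hits: 2.

4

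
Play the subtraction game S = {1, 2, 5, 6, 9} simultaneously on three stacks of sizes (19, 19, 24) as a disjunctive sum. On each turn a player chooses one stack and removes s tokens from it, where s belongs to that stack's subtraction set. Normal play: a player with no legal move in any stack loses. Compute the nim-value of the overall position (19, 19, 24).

All stacks use S = {1, 2, 5, 6, 9}:
G(0) = 0
G(1) = mex{0} = 1
G(2) = mex{1,0} = 2
G(3) = mex{2,1} = 0
G(4) = mex{0,2} = 1
G(5) = mex{1,0,0} = 2
G(6) = mex{2,1,1,0} = 3
G(7) = mex{3,2,2,1} = 0
G(8) = mex{0,3,0,2} = 1
G(9) = mex{1,0,1,0,0} = 2
G(10) = mex{2,1,2,1,1} = 0
G(11) = mex{0,2,3,2,2} = 1
G(12) = mex{1,0,0,3,0} = 2
G(13) = mex{2,1,1,0,1} = 3
G(14) = mex{3,2,2,1,2} = 0
G(15) = mex{0,3,0,2,3} = 1
G(16) = mex{1,0,1,0,0} = 2
G(17) = mex{2,1,2,1,1} = 0
G(18) = mex{0,2,3,2,2} = 1
G(19) = mex{1,0,0,3,0} = 2
G(20) = mex{2,1,1,0,1} = 3
G(21) = mex{3,2,2,1,2} = 0
G(22) = mex{0,3,0,2,3} = 1
G(23) = mex{1,0,1,0,0} = 2
G(24) = mex{2,1,2,1,1} = 0
Stack A: G(19) = 2.
Stack B: G(19) = 2.
Stack C: G(24) = 0.
Combined Grundy value = 2 ⊕ 2 ⊕ 0 = 0.

0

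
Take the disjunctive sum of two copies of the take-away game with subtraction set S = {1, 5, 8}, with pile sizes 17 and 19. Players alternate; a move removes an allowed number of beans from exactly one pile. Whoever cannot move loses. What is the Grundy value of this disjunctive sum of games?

0

All piles use S = {1, 5, 8}:
G(0) = 0
G(1) = mex{0} = 1
G(2) = mex{1} = 0
G(3) = mex{0} = 1
G(4) = mex{1} = 0
G(5) = mex{0,0} = 1
G(6) = mex{1,1} = 0
G(7) = mex{0,0} = 1
G(8) = mex{1,1,0} = 2
G(9) = mex{2,0,1} = 3
G(10) = mex{3,1,0} = 2
G(11) = mex{2,0,1} = 3
G(12) = mex{3,1,0} = 2
G(13) = mex{2,2,1} = 0
G(14) = mex{0,3,0} = 1
G(15) = mex{1,2,1} = 0
G(16) = mex{0,3,2} = 1
G(17) = mex{1,2,3} = 0
G(18) = mex{0,0,2} = 1
G(19) = mex{1,1,3} = 0
Pile A: G(17) = 0.
Pile B: G(19) = 0.
Combined Grundy value = 0 ⊕ 0 = 0.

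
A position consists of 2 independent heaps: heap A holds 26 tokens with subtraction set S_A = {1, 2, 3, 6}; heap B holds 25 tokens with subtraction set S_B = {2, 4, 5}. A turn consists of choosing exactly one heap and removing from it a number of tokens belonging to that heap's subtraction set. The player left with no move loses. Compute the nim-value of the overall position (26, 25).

0

Heap A, S = {1, 2, 3, 6}:
n :  0  1  2  3  4  5  6  7  8  9 10 11 12 13 14 15 16 17 18 19 20 21 22 23 24 25 26
G :  0  1  2  3  0  1  2  3  0  1  2  3  0  1  2  3  0  1  2  3  0  1  2  3  0  1  2
G_A(26) = 2.
Heap B, S = {2, 4, 5}:
n :  0  1  2  3  4  5  6  7  8  9 10 11 12 13 14 15 16 17 18 19 20 21 22 23 24 25
G :  0  0  1  1  2  2  3  0  0  1  1  2  2  3  0  0  1  1  2  2  3  0  0  1  1  2
G_B(25) = 2.
Combined Grundy value = 2 ⊕ 2 = 0.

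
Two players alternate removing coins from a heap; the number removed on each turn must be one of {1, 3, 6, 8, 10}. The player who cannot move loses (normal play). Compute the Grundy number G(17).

2

G(0) = 0
G(1) = mex{0} = 1
G(2) = mex{1} = 0
G(3) = mex{0,0} = 1
G(4) = mex{1,1} = 0
G(5) = mex{0,0} = 1
G(6) = mex{1,1,0} = 2
G(7) = mex{2,0,1} = 3
G(8) = mex{3,1,0,0} = 2
G(9) = mex{2,2,1,1} = 0
G(10) = mex{0,3,0,0,0} = 1
G(11) = mex{1,2,1,1,1} = 0
G(12) = mex{0,0,2,0,0} = 1
G(13) = mex{1,1,3,1,1} = 0
G(14) = mex{0,0,2,2,0} = 1
G(15) = mex{1,1,0,3,1} = 2
G(16) = mex{2,0,1,2,2} = 3
G(17) = mex{3,1,0,0,3} = 2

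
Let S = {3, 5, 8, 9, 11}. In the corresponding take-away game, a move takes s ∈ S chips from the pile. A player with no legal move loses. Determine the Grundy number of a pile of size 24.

3

G(0) = 0
G(1) = mex{} = 0
G(2) = mex{} = 0
G(3) = mex{0} = 1
G(4) = mex{0} = 1
G(5) = mex{0,0} = 1
G(6) = mex{1,0} = 2
G(7) = mex{1,0} = 2
G(8) = mex{1,1,0} = 2
G(9) = mex{2,1,0,0} = 3
G(10) = mex{2,1,0,0} = 3
G(11) = mex{2,2,1,0,0} = 3
G(12) = mex{3,2,1,1,0} = 4
G(13) = mex{3,2,1,1,0} = 4
G(14) = mex{3,3,2,1,1} = 0
G(15) = mex{4,3,2,2,1} = 0
G(16) = mex{4,3,2,2,1} = 0
G(17) = mex{0,4,3,2,2} = 1
G(18) = mex{0,4,3,3,2} = 1
G(19) = mex{0,0,3,3,2} = 1
G(20) = mex{1,0,4,3,3} = 2
G(21) = mex{1,0,4,4,3} = 2
G(22) = mex{1,1,0,4,3} = 2
G(23) = mex{2,1,0,0,4} = 3
G(24) = mex{2,1,0,0,4} = 3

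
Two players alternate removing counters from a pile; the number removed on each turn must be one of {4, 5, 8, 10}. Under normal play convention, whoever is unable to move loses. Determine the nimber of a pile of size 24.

n :  0  1  2  3  4  5  6  7  8  9 10 11 12 13 14 15 16 17 18 19 20 21 22 23 24
G :  0  0  0  0  1  1  1  1  2  2  2  2  3  3  0  0  0  0  1  1  1  1  2  2  2

2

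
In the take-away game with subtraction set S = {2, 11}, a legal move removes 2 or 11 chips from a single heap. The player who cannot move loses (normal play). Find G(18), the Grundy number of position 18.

G(0) = 0
G(1) = mex{} = 0
G(2) = mex{0} = 1
G(3) = mex{0} = 1
G(4) = mex{1} = 0
G(5) = mex{1} = 0
G(6) = mex{0} = 1
G(7) = mex{0} = 1
G(8) = mex{1} = 0
G(9) = mex{1} = 0
G(10) = mex{0} = 1
G(11) = mex{0,0} = 1
G(12) = mex{1,0} = 2
G(13) = mex{1,1} = 0
G(14) = mex{2,1} = 0
G(15) = mex{0,0} = 1
G(16) = mex{0,0} = 1
G(17) = mex{1,1} = 0
G(18) = mex{1,1} = 0

0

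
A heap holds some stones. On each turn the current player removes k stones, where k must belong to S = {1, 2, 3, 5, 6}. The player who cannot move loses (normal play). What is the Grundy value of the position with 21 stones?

1

n :  0  1  2  3  4  5  6  7  8  9 10 11 12 13 14 15 16 17 18 19 20 21
G :  0  1  2  3  0  1  2  3  0  1  2  3  0  1  2  3  0  1  2  3  0  1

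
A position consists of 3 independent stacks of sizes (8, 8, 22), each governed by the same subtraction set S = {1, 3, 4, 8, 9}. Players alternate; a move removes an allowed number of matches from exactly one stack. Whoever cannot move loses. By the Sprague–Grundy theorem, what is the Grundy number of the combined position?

All stacks use S = {1, 3, 4, 8, 9}:
G(0) = 0
G(1) = mex{0} = 1
G(2) = mex{1} = 0
G(3) = mex{0,0} = 1
G(4) = mex{1,1,0} = 2
G(5) = mex{2,0,1} = 3
G(6) = mex{3,1,0} = 2
G(7) = mex{2,2,1} = 0
G(8) = mex{0,3,2,0} = 1
G(9) = mex{1,2,3,1,0} = 4
G(10) = mex{4,0,2,0,1} = 3
G(11) = mex{3,1,0,1,0} = 2
G(12) = mex{2,4,1,2,1} = 0
G(13) = mex{0,3,4,3,2} = 1
G(14) = mex{1,2,3,2,3} = 0
G(15) = mex{0,0,2,0,2} = 1
G(16) = mex{1,1,0,1,0} = 2
G(17) = mex{2,0,1,4,1} = 3
G(18) = mex{3,1,0,3,4} = 2
G(19) = mex{2,2,1,2,3} = 0
G(20) = mex{0,3,2,0,2} = 1
G(21) = mex{1,2,3,1,0} = 4
G(22) = mex{4,0,2,0,1} = 3
Stack A: G(8) = 1.
Stack B: G(8) = 1.
Stack C: G(22) = 3.
Combined Grundy value = 1 ⊕ 1 ⊕ 3 = 3.

3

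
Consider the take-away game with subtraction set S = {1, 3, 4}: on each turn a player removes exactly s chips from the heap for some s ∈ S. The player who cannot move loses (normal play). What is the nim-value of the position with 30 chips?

n :  0  1  2  3  4  5  6  7  8  9 10 11 12 13 14 15 16 17 18 19 20 21 22 23 24 25 26 27 28 29 30
G :  0  1  0  1  2  3  2  0  1  0  1  2  3  2  0  1  0  1  2  3  2  0  1  0  1  2  3  2  0  1  0

0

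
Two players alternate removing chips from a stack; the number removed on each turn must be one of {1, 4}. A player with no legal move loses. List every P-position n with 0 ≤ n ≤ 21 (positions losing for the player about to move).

0, 2, 5, 7, 10, 12, 15, 17, 20

G(0) = 0
G(1) = mex{0} = 1
G(2) = mex{1} = 0
G(3) = mex{0} = 1
G(4) = mex{1,0} = 2
G(5) = mex{2,1} = 0
G(6) = mex{0,0} = 1
G(7) = mex{1,1} = 0
G(8) = mex{0,2} = 1
G(9) = mex{1,0} = 2
G(10) = mex{2,1} = 0
G(11) = mex{0,0} = 1
G(12) = mex{1,1} = 0
G(13) = mex{0,2} = 1
G(14) = mex{1,0} = 2
G(15) = mex{2,1} = 0
G(16) = mex{0,0} = 1
G(17) = mex{1,1} = 0
G(18) = mex{0,2} = 1
G(19) = mex{1,0} = 2
G(20) = mex{2,1} = 0
G(21) = mex{0,0} = 1
P-positions are exactly the n with G(n) = 0.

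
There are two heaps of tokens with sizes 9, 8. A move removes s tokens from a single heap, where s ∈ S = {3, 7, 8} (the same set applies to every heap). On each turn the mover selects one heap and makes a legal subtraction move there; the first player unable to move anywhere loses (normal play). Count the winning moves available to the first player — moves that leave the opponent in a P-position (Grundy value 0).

1

All heaps use S = {3, 7, 8}:
G(0) = 0
G(1) = mex{} = 0
G(2) = mex{} = 0
G(3) = mex{0} = 1
G(4) = mex{0} = 1
G(5) = mex{0} = 1
G(6) = mex{1} = 0
G(7) = mex{1,0} = 2
G(8) = mex{1,0,0} = 2
G(9) = mex{0,0,0} = 1
Heap A: G(9) = 1.
Heap B: G(8) = 2.
Combined Grundy value = 1 ⊕ 2 = 3.
A winning move leaves total XOR = 0, i.e. changes one component's Grundy value g to g ⊕ X where X is the current total.
Heap A: need g' = 1⊕3 = 2. Options: 9−3→G=0, 9−7→G=0, 9−8→G=0. Hits: 0.
Heap B: need g' = 2⊕3 = 1. Options: 8−3→G=1, 8−7→G=0, 8−8→G=0. Hits: 1.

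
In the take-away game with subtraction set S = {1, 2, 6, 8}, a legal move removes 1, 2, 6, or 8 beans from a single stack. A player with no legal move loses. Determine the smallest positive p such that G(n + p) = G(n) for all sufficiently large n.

G(0) = 0
G(1) = mex{0} = 1
G(2) = mex{1,0} = 2
G(3) = mex{2,1} = 0
G(4) = mex{0,2} = 1
G(5) = mex{1,0} = 2
G(6) = mex{2,1,0} = 3
G(7) = mex{3,2,1} = 0
G(8) = mex{0,3,2,0} = 1
G(9) = mex{1,0,0,1} = 2
G(10) = mex{2,1,1,2} = 0
G(11) = mex{0,2,2,0} = 1
G(12) = mex{1,0,3,1} = 2
G(13) = mex{2,1,0,2} = 3
G(14) = mex{3,2,1,3} = 0
G(15) = mex{0,3,2,0} = 1
G(16) = mex{1,0,0,1} = 2
G(n+7) = G(n) holds for n = 0,…,7 (a full window of length max(S) = 8), so the sequence is purely periodic with period 7.

7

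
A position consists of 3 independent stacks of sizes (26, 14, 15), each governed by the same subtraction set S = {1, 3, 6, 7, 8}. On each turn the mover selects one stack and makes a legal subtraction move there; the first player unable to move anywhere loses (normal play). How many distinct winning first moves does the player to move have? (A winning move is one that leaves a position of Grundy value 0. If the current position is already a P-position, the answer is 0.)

3

All stacks use S = {1, 3, 6, 7, 8}:
G(0) = 0
G(1) = mex{0} = 1
G(2) = mex{1} = 0
G(3) = mex{0,0} = 1
G(4) = mex{1,1} = 0
G(5) = mex{0,0} = 1
G(6) = mex{1,1,0} = 2
G(7) = mex{2,0,1,0} = 3
G(8) = mex{3,1,0,1,0} = 2
G(9) = mex{2,2,1,0,1} = 3
G(10) = mex{3,3,0,1,0} = 2
G(11) = mex{2,2,1,0,1} = 3
G(12) = mex{3,3,2,1,0} = 4
G(13) = mex{4,2,3,2,1} = 0
G(14) = mex{0,3,2,3,2} = 1
G(15) = mex{1,4,3,2,3} = 0
G(16) = mex{0,0,2,3,2} = 1
G(17) = mex{1,1,3,2,3} = 0
G(18) = mex{0,0,4,3,2} = 1
G(19) = mex{1,1,0,4,3} = 2
G(20) = mex{2,0,1,0,4} = 3
G(21) = mex{3,1,0,1,0} = 2
G(22) = mex{2,2,1,0,1} = 3
G(23) = mex{3,3,0,1,0} = 2
G(24) = mex{2,2,1,0,1} = 3
G(25) = mex{3,3,2,1,0} = 4
G(26) = mex{4,2,3,2,1} = 0
Stack A: G(26) = 0.
Stack B: G(14) = 1.
Stack C: G(15) = 0.
Combined Grundy value = 0 ⊕ 1 ⊕ 0 = 1.
A winning move leaves total XOR = 0, i.e. changes one component's Grundy value g to g ⊕ X where X is the current total.
Stack A: need g' = 0⊕1 = 1. Options: 26−1→G=4, 26−3→G=2, 26−6→G=3, 26−7→G=2, 26−8→G=1. Hits: 1.
Stack B: need g' = 1⊕1 = 0. Options: 14−1→G=0, 14−3→G=3, 14−6→G=2, 14−7→G=3, 14−8→G=2. Hits: 1.
Stack C: need g' = 0⊕1 = 1. Options: 15−1→G=1, 15−3→G=4, 15−6→G=3, 15−7→G=2, 15−8→G=3. Hits: 1.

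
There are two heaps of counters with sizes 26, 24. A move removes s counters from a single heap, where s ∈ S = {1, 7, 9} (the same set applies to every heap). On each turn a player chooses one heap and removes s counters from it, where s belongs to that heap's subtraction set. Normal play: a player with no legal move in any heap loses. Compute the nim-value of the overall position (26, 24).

0

All heaps use S = {1, 7, 9}:
n :  0  1  2  3  4  5  6  7  8  9 10 11 12 13 14 15 16 17 18 19 20 21 22 23 24 25 26
G :  0  1  0  1  0  1  0  1  0  1  0  1  0  1  0  1  0  1  0  1  0  1  0  1  0  1  0
Heap A: G(26) = 0.
Heap B: G(24) = 0.
Combined Grundy value = 0 ⊕ 0 = 0.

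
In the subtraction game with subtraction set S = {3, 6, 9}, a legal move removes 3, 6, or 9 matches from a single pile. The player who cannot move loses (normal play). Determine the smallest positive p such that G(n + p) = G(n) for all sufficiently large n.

12

n :  0  1  2  3  4  5  6  7  8  9 10 11 12 13 14 15 16 17 18 19 20 21 22 23 24 25
G :  0  0  0  1  1  1  2  2  2  3  3  3  0  0  0  1  1  1  2  2  2  3  3  3  0  0
G(n+12) = G(n) holds for n = 0,…,8 (a full window of length max(S) = 9), so the sequence is purely periodic with period 12.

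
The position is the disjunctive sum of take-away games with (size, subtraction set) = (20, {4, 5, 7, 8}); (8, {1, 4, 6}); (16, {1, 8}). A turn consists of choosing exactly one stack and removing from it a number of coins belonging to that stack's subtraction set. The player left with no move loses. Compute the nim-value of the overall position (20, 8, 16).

Stack A, S = {4, 5, 7, 8}:
G(0) = 0
G(1) = mex{} = 0
G(2) = mex{} = 0
G(3) = mex{} = 0
G(4) = mex{0} = 1
G(5) = mex{0,0} = 1
G(6) = mex{0,0} = 1
G(7) = mex{0,0,0} = 1
G(8) = mex{1,0,0,0} = 2
G(9) = mex{1,1,0,0} = 2
G(10) = mex{1,1,0,0} = 2
G(11) = mex{1,1,1,0} = 2
G(12) = mex{2,1,1,1} = 0
G(13) = mex{2,2,1,1} = 0
G(14) = mex{2,2,1,1} = 0
G(15) = mex{2,2,2,1} = 0
G(16) = mex{0,2,2,2} = 1
G(17) = mex{0,0,2,2} = 1
G(18) = mex{0,0,2,2} = 1
G(19) = mex{0,0,0,2} = 1
G(20) = mex{1,0,0,0} = 2
G_A(20) = 2.
Stack B, S = {1, 4, 6}:
n : 0 1 2 3 4 5 6 7 8
G : 0 1 0 1 2 0 1 0 1
G_B(8) = 1.
Stack C, S = {1, 8}:
n :  0  1  2  3  4  5  6  7  8  9 10 11 12 13 14 15 16
G :  0  1  0  1  0  1  0  1  2  0  1  0  1  0  1  0  1
G_C(16) = 1.
Combined Grundy value = 2 ⊕ 1 ⊕ 1 = 2.

2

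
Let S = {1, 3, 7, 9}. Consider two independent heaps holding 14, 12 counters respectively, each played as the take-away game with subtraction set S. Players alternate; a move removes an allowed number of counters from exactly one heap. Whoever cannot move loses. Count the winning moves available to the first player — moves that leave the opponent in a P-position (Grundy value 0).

All heaps use S = {1, 3, 7, 9}:
G(0) = 0
G(1) = mex{0} = 1
G(2) = mex{1} = 0
G(3) = mex{0,0} = 1
G(4) = mex{1,1} = 0
G(5) = mex{0,0} = 1
G(6) = mex{1,1} = 0
G(7) = mex{0,0,0} = 1
G(8) = mex{1,1,1} = 0
G(9) = mex{0,0,0,0} = 1
G(10) = mex{1,1,1,1} = 0
G(11) = mex{0,0,0,0} = 1
G(12) = mex{1,1,1,1} = 0
G(13) = mex{0,0,0,0} = 1
G(14) = mex{1,1,1,1} = 0
Heap A: G(14) = 0.
Heap B: G(12) = 0.
Combined Grundy value = 0 ⊕ 0 = 0.
A winning move leaves total XOR = 0, i.e. changes one component's Grundy value g to g ⊕ X where X is the current total.
Heap A: target g' = 0⊕0 = 0, but every legal move changes the Grundy value (mex property), so 0 moves.
Heap B: target g' = 0⊕0 = 0, but every legal move changes the Grundy value (mex property), so 0 moves.

0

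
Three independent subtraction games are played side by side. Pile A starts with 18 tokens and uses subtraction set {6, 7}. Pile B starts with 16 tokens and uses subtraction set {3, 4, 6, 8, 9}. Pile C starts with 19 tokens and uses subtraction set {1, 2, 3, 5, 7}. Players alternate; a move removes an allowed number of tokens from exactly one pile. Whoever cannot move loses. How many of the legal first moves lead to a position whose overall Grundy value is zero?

3

Pile A, S = {6, 7}:
G(0) = 0
G(1) = mex{} = 0
G(2) = mex{} = 0
G(3) = mex{} = 0
G(4) = mex{} = 0
G(5) = mex{} = 0
G(6) = mex{0} = 1
G(7) = mex{0,0} = 1
G(8) = mex{0,0} = 1
G(9) = mex{0,0} = 1
G(10) = mex{0,0} = 1
G(11) = mex{0,0} = 1
G(12) = mex{1,0} = 2
G(13) = mex{1,1} = 0
G(14) = mex{1,1} = 0
G(15) = mex{1,1} = 0
G(16) = mex{1,1} = 0
G(17) = mex{1,1} = 0
G(18) = mex{2,1} = 0
G_A(18) = 0.
Pile B, S = {3, 4, 6, 8, 9}:
G(0) = 0
G(1) = mex{} = 0
G(2) = mex{} = 0
G(3) = mex{0} = 1
G(4) = mex{0,0} = 1
G(5) = mex{0,0} = 1
G(6) = mex{1,0,0} = 2
G(7) = mex{1,1,0} = 2
G(8) = mex{1,1,0,0} = 2
G(9) = mex{2,1,1,0,0} = 3
G(10) = mex{2,2,1,0,0} = 3
G(11) = mex{2,2,1,1,0} = 3
G(12) = mex{3,2,2,1,1} = 0
G(13) = mex{3,3,2,1,1} = 0
G(14) = mex{3,3,2,2,1} = 0
G(15) = mex{0,3,3,2,2} = 1
G(16) = mex{0,0,3,2,2} = 1
G_B(16) = 1.
Pile C, S = {1, 2, 3, 5, 7}:
n :  0  1  2  3  4  5  6  7  8  9 10 11 12 13 14 15 16 17 18 19
G :  0  1  2  3  0  1  2  3  0  1  2  3  0  1  2  3  0  1  2  3
G_C(19) = 3.
Combined Grundy value = 0 ⊕ 1 ⊕ 3 = 2.
A winning move leaves total XOR = 0, i.e. changes one component's Grundy value g to g ⊕ X where X is the current total.
Pile A: need g' = 0⊕2 = 2. Options: 18−6→G=2, 18−7→G=1. Hits: 1.
Pile B: need g' = 1⊕2 = 3. Options: 16−3→G=0, 16−4→G=0, 16−6→G=3, 16−8→G=2, 16−9→G=2. Hits: 1.
Pile C: need g' = 3⊕2 = 1. Options: 19−1→G=2, 19−2→G=1, 19−3→G=0, 19−5→G=2, 19−7→G=0. Hits: 1.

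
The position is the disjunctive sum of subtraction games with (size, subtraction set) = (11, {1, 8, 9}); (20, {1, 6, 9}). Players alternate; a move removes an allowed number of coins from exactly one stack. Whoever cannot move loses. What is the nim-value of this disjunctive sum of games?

Stack A, S = {1, 8, 9}:
G(0) = 0
G(1) = mex{0} = 1
G(2) = mex{1} = 0
G(3) = mex{0} = 1
G(4) = mex{1} = 0
G(5) = mex{0} = 1
G(6) = mex{1} = 0
G(7) = mex{0} = 1
G(8) = mex{1,0} = 2
G(9) = mex{2,1,0} = 3
G(10) = mex{3,0,1} = 2
G(11) = mex{2,1,0} = 3
G_A(11) = 3.
Stack B, S = {1, 6, 9}:
n :  0  1  2  3  4  5  6  7  8  9 10 11 12 13 14 15 16 17 18 19 20
G :  0  1  0  1  0  1  2  0  1  2  3  2  0  1  0  1  2  0  1  0  1
G_B(20) = 1.
Combined Grundy value = 3 ⊕ 1 = 2.

2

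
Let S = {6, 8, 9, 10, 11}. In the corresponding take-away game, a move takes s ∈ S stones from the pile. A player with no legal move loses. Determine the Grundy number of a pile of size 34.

G(0) = 0
G(1) = mex{} = 0
G(2) = mex{} = 0
G(3) = mex{} = 0
G(4) = mex{} = 0
G(5) = mex{} = 0
G(6) = mex{0} = 1
G(7) = mex{0} = 1
G(8) = mex{0,0} = 1
G(9) = mex{0,0,0} = 1
G(10) = mex{0,0,0,0} = 1
G(11) = mex{0,0,0,0,0} = 1
G(12) = mex{1,0,0,0,0} = 2
G(13) = mex{1,0,0,0,0} = 2
G(14) = mex{1,1,0,0,0} = 2
G(15) = mex{1,1,1,0,0} = 2
G(16) = mex{1,1,1,1,0} = 2
G(17) = mex{1,1,1,1,1} = 0
G(18) = mex{2,1,1,1,1} = 0
G(19) = mex{2,1,1,1,1} = 0
G(20) = mex{2,2,1,1,1} = 0
G(21) = mex{2,2,2,1,1} = 0
G(22) = mex{2,2,2,2,1} = 0
G(23) = mex{0,2,2,2,2} = 1
G(24) = mex{0,2,2,2,2} = 1
G(25) = mex{0,0,2,2,2} = 1
G(26) = mex{0,0,0,2,2} = 1
G(27) = mex{0,0,0,0,2} = 1
G(28) = mex{0,0,0,0,0} = 1
G(29) = mex{1,0,0,0,0} = 2
G(30) = mex{1,0,0,0,0} = 2
G(31) = mex{1,1,0,0,0} = 2
G(32) = mex{1,1,1,0,0} = 2
G(33) = mex{1,1,1,1,0} = 2
G(34) = mex{1,1,1,1,1} = 0

0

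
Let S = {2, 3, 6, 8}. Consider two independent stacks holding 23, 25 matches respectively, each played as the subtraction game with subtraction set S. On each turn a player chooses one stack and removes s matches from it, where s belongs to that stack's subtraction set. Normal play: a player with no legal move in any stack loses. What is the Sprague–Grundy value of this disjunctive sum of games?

All stacks use S = {2, 3, 6, 8}:
G(0) = 0
G(1) = mex{} = 0
G(2) = mex{0} = 1
G(3) = mex{0,0} = 1
G(4) = mex{1,0} = 2
G(5) = mex{1,1} = 0
G(6) = mex{2,1,0} = 3
G(7) = mex{0,2,0} = 1
G(8) = mex{3,0,1,0} = 2
G(9) = mex{1,3,1,0} = 2
G(10) = mex{2,1,2,1} = 0
G(11) = mex{2,2,0,1} = 3
G(12) = mex{0,2,3,2} = 1
G(13) = mex{3,0,1,0} = 2
G(14) = mex{1,3,2,3} = 0
G(15) = mex{2,1,2,1} = 0
G(16) = mex{0,2,0,2} = 1
G(17) = mex{0,0,3,2} = 1
G(18) = mex{1,0,1,0} = 2
G(19) = mex{1,1,2,3} = 0
G(20) = mex{2,1,0,1} = 3
G(21) = mex{0,2,0,2} = 1
G(22) = mex{3,0,1,0} = 2
G(23) = mex{1,3,1,0} = 2
G(24) = mex{2,1,2,1} = 0
G(25) = mex{2,2,0,1} = 3
Stack A: G(23) = 2.
Stack B: G(25) = 3.
Combined Grundy value = 2 ⊕ 3 = 1.

1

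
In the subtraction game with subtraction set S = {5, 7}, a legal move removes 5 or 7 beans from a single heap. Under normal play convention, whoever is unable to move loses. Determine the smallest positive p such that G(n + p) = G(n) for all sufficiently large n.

n :  0  1  2  3  4  5  6  7  8  9 10 11 12 13 14 15 16 17 18 19 20 21 22 23 24 25
G :  0  0  0  0  0  1  1  1  1  1  2  2  0  0  0  0  0  1  1  1  1  1  2  2  0  0
G(n+12) = G(n) holds for n = 0,…,6 (a full window of length max(S) = 7), so the sequence is purely periodic with period 12.

12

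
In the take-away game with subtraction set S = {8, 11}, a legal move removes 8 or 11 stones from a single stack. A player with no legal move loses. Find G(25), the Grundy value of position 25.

0

n :  0  1  2  3  4  5  6  7  8  9 10 11 12 13 14 15 16 17 18 19 20 21 22 23 24 25
G :  0  0  0  0  0  0  0  0  1  1  1  1  1  1  1  1  2  2  2  0  0  0  0  0  0  0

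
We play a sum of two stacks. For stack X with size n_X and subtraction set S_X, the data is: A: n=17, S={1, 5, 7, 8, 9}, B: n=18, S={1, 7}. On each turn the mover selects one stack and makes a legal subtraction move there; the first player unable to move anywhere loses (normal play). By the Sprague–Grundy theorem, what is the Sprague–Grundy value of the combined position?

Stack A, S = {1, 5, 7, 8, 9}:
n :  0  1  2  3  4  5  6  7  8  9 10 11 12 13 14 15 16 17
G :  0  1  0  1  0  1  0  1  2  3  2  3  2  3  2  3  0  1
G_A(17) = 1.
Stack B, S = {1, 7}:
n :  0  1  2  3  4  5  6  7  8  9 10 11 12 13 14 15 16 17 18
G :  0  1  0  1  0  1  0  1  0  1  0  1  0  1  0  1  0  1  0
G_B(18) = 0.
Combined Grundy value = 1 ⊕ 0 = 1.

1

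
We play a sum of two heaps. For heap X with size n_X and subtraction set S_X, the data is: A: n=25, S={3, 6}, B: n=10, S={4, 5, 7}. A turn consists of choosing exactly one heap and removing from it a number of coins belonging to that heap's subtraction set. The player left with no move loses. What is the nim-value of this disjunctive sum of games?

Heap A, S = {3, 6}:
G(0) = 0
G(1) = mex{} = 0
G(2) = mex{} = 0
G(3) = mex{0} = 1
G(4) = mex{0} = 1
G(5) = mex{0} = 1
G(6) = mex{1,0} = 2
G(7) = mex{1,0} = 2
G(8) = mex{1,0} = 2
G(9) = mex{2,1} = 0
G(10) = mex{2,1} = 0
G(11) = mex{2,1} = 0
G(12) = mex{0,2} = 1
G(13) = mex{0,2} = 1
G(14) = mex{0,2} = 1
G(15) = mex{1,0} = 2
G(16) = mex{1,0} = 2
G(17) = mex{1,0} = 2
G(18) = mex{2,1} = 0
G(19) = mex{2,1} = 0
G(20) = mex{2,1} = 0
G(21) = mex{0,2} = 1
G(22) = mex{0,2} = 1
G(23) = mex{0,2} = 1
G(24) = mex{1,0} = 2
G(25) = mex{1,0} = 2
G_A(25) = 2.
Heap B, S = {4, 5, 7}:
G(0) = 0
G(1) = mex{} = 0
G(2) = mex{} = 0
G(3) = mex{} = 0
G(4) = mex{0} = 1
G(5) = mex{0,0} = 1
G(6) = mex{0,0} = 1
G(7) = mex{0,0,0} = 1
G(8) = mex{1,0,0} = 2
G(9) = mex{1,1,0} = 2
G(10) = mex{1,1,0} = 2
G_B(10) = 2.
Combined Grundy value = 2 ⊕ 2 = 0.

0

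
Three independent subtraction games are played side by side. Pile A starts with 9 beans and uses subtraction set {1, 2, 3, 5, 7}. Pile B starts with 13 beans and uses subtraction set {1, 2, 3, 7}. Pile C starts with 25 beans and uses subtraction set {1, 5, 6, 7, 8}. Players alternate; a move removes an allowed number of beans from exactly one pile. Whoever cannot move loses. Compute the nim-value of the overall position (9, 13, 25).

4

Pile A, S = {1, 2, 3, 5, 7}:
n : 0 1 2 3 4 5 6 7 8 9
G : 0 1 2 3 0 1 2 3 0 1
G_A(9) = 1.
Pile B, S = {1, 2, 3, 7}:
G(0) = 0
G(1) = mex{0} = 1
G(2) = mex{1,0} = 2
G(3) = mex{2,1,0} = 3
G(4) = mex{3,2,1} = 0
G(5) = mex{0,3,2} = 1
G(6) = mex{1,0,3} = 2
G(7) = mex{2,1,0,0} = 3
G(8) = mex{3,2,1,1} = 0
G(9) = mex{0,3,2,2} = 1
G(10) = mex{1,0,3,3} = 2
G(11) = mex{2,1,0,0} = 3
G(12) = mex{3,2,1,1} = 0
G(13) = mex{0,3,2,2} = 1
G_B(13) = 1.
Pile C, S = {1, 5, 6, 7, 8}:
G(0) = 0
G(1) = mex{0} = 1
G(2) = mex{1} = 0
G(3) = mex{0} = 1
G(4) = mex{1} = 0
G(5) = mex{0,0} = 1
G(6) = mex{1,1,0} = 2
G(7) = mex{2,0,1,0} = 3
G(8) = mex{3,1,0,1,0} = 2
G(9) = mex{2,0,1,0,1} = 3
G(10) = mex{3,1,0,1,0} = 2
G(11) = mex{2,2,1,0,1} = 3
G(12) = mex{3,3,2,1,0} = 4
G(13) = mex{4,2,3,2,1} = 0
G(14) = mex{0,3,2,3,2} = 1
G(15) = mex{1,2,3,2,3} = 0
G(16) = mex{0,3,2,3,2} = 1
G(17) = mex{1,4,3,2,3} = 0
G(18) = mex{0,0,4,3,2} = 1
G(19) = mex{1,1,0,4,3} = 2
G(20) = mex{2,0,1,0,4} = 3
G(21) = mex{3,1,0,1,0} = 2
G(22) = mex{2,0,1,0,1} = 3
G(23) = mex{3,1,0,1,0} = 2
G(24) = mex{2,2,1,0,1} = 3
G(25) = mex{3,3,2,1,0} = 4
G_C(25) = 4.
Combined Grundy value = 1 ⊕ 1 ⊕ 4 = 4.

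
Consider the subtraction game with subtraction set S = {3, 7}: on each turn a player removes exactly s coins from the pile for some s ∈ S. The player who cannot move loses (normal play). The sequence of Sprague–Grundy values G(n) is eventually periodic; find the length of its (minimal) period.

10

n :  0  1  2  3  4  5  6  7  8  9 10 11 12 13 14 15 16 17 18 19 20 21
G :  0  0  0  1  1  1  0  2  2  1  0  0  0  1  1  1  0  2  2  1  0  0
G(n+10) = G(n) holds for n = 0,…,6 (a full window of length max(S) = 7), so the sequence is purely periodic with period 10.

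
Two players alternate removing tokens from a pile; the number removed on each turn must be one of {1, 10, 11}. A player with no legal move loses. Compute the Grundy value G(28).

n :  0  1  2  3  4  5  6  7  8  9 10 11 12 13 14 15 16 17 18 19 20 21 22 23 24 25 26 27 28
G :  0  1  0  1  0  1  0  1  0  1  2  3  2  3  2  3  2  3  2  3  0  1  0  1  0  1  0  1  0

0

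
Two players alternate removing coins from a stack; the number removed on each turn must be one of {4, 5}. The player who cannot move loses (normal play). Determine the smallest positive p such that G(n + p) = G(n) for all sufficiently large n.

9

n :  0  1  2  3  4  5  6  7  8  9 10 11 12 13 14 15 16 17 18 19
G :  0  0  0  0  1  1  1  1  2  0  0  0  0  1  1  1  1  2  0  0
G(n+9) = G(n) holds for n = 0,…,4 (a full window of length max(S) = 5), so the sequence is purely periodic with period 9.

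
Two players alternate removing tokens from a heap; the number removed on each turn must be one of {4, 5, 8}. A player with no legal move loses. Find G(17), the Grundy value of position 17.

G(0) = 0
G(1) = mex{} = 0
G(2) = mex{} = 0
G(3) = mex{} = 0
G(4) = mex{0} = 1
G(5) = mex{0,0} = 1
G(6) = mex{0,0} = 1
G(7) = mex{0,0} = 1
G(8) = mex{1,0,0} = 2
G(9) = mex{1,1,0} = 2
G(10) = mex{1,1,0} = 2
G(11) = mex{1,1,0} = 2
G(12) = mex{2,1,1} = 0
G(13) = mex{2,2,1} = 0
G(14) = mex{2,2,1} = 0
G(15) = mex{2,2,1} = 0
G(16) = mex{0,2,2} = 1
G(17) = mex{0,0,2} = 1

1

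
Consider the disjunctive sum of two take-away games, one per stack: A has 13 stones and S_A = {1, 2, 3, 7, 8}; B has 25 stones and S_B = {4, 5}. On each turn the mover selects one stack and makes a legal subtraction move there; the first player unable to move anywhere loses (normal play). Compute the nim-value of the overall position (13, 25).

Stack A, S = {1, 2, 3, 7, 8}:
G(0) = 0
G(1) = mex{0} = 1
G(2) = mex{1,0} = 2
G(3) = mex{2,1,0} = 3
G(4) = mex{3,2,1} = 0
G(5) = mex{0,3,2} = 1
G(6) = mex{1,0,3} = 2
G(7) = mex{2,1,0,0} = 3
G(8) = mex{3,2,1,1,0} = 4
G(9) = mex{4,3,2,2,1} = 0
G(10) = mex{0,4,3,3,2} = 1
G(11) = mex{1,0,4,0,3} = 2
G(12) = mex{2,1,0,1,0} = 3
G(13) = mex{3,2,1,2,1} = 0
G_A(13) = 0.
Stack B, S = {4, 5}:
G(0) = 0
G(1) = mex{} = 0
G(2) = mex{} = 0
G(3) = mex{} = 0
G(4) = mex{0} = 1
G(5) = mex{0,0} = 1
G(6) = mex{0,0} = 1
G(7) = mex{0,0} = 1
G(8) = mex{1,0} = 2
G(9) = mex{1,1} = 0
G(10) = mex{1,1} = 0
G(11) = mex{1,1} = 0
G(12) = mex{2,1} = 0
G(13) = mex{0,2} = 1
G(14) = mex{0,0} = 1
G(15) = mex{0,0} = 1
G(16) = mex{0,0} = 1
G(17) = mex{1,0} = 2
G(18) = mex{1,1} = 0
G(19) = mex{1,1} = 0
G(20) = mex{1,1} = 0
G(21) = mex{2,1} = 0
G(22) = mex{0,2} = 1
G(23) = mex{0,0} = 1
G(24) = mex{0,0} = 1
G(25) = mex{0,0} = 1
G_B(25) = 1.
Combined Grundy value = 0 ⊕ 1 = 1.

1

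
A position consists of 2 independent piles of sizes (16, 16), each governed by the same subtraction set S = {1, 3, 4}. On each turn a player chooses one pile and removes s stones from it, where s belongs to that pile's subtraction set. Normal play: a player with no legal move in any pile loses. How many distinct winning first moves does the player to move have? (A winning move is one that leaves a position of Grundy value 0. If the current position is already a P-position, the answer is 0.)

All piles use S = {1, 3, 4}:
n :  0  1  2  3  4  5  6  7  8  9 10 11 12 13 14 15 16
G :  0  1  0  1  2  3  2  0  1  0  1  2  3  2  0  1  0
Pile A: G(16) = 0.
Pile B: G(16) = 0.
Combined Grundy value = 0 ⊕ 0 = 0.
A winning move leaves total XOR = 0, i.e. changes one component's Grundy value g to g ⊕ X where X is the current total.
Pile A: target g' = 0⊕0 = 0, but every legal move changes the Grundy value (mex property), so 0 moves.
Pile B: target g' = 0⊕0 = 0, but every legal move changes the Grundy value (mex property), so 0 moves.

0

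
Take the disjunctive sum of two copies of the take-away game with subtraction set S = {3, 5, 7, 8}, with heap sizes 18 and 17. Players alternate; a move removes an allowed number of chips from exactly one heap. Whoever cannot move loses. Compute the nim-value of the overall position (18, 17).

All heaps use S = {3, 5, 7, 8}:
G(0) = 0
G(1) = mex{} = 0
G(2) = mex{} = 0
G(3) = mex{0} = 1
G(4) = mex{0} = 1
G(5) = mex{0,0} = 1
G(6) = mex{1,0} = 2
G(7) = mex{1,0,0} = 2
G(8) = mex{1,1,0,0} = 2
G(9) = mex{2,1,0,0} = 3
G(10) = mex{2,1,1,0} = 3
G(11) = mex{2,2,1,1} = 0
G(12) = mex{3,2,1,1} = 0
G(13) = mex{3,2,2,1} = 0
G(14) = mex{0,3,2,2} = 1
G(15) = mex{0,3,2,2} = 1
G(16) = mex{0,0,3,2} = 1
G(17) = mex{1,0,3,3} = 2
G(18) = mex{1,0,0,3} = 2
Heap A: G(18) = 2.
Heap B: G(17) = 2.
Combined Grundy value = 2 ⊕ 2 = 0.

0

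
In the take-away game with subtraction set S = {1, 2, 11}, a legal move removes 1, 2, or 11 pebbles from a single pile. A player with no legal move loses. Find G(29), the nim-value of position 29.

G(0) = 0
G(1) = mex{0} = 1
G(2) = mex{1,0} = 2
G(3) = mex{2,1} = 0
G(4) = mex{0,2} = 1
G(5) = mex{1,0} = 2
G(6) = mex{2,1} = 0
G(7) = mex{0,2} = 1
G(8) = mex{1,0} = 2
G(9) = mex{2,1} = 0
G(10) = mex{0,2} = 1
G(11) = mex{1,0,0} = 2
G(12) = mex{2,1,1} = 0
G(13) = mex{0,2,2} = 1
G(14) = mex{1,0,0} = 2
G(15) = mex{2,1,1} = 0
G(16) = mex{0,2,2} = 1
G(17) = mex{1,0,0} = 2
G(18) = mex{2,1,1} = 0
G(19) = mex{0,2,2} = 1
G(20) = mex{1,0,0} = 2
G(21) = mex{2,1,1} = 0
G(22) = mex{0,2,2} = 1
G(23) = mex{1,0,0} = 2
G(24) = mex{2,1,1} = 0
G(25) = mex{0,2,2} = 1
G(26) = mex{1,0,0} = 2
G(27) = mex{2,1,1} = 0
G(28) = mex{0,2,2} = 1
G(29) = mex{1,0,0} = 2

2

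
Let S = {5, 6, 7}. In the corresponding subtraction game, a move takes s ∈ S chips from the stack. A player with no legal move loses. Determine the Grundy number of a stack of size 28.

G(0) = 0
G(1) = mex{} = 0
G(2) = mex{} = 0
G(3) = mex{} = 0
G(4) = mex{} = 0
G(5) = mex{0} = 1
G(6) = mex{0,0} = 1
G(7) = mex{0,0,0} = 1
G(8) = mex{0,0,0} = 1
G(9) = mex{0,0,0} = 1
G(10) = mex{1,0,0} = 2
G(11) = mex{1,1,0} = 2
G(12) = mex{1,1,1} = 0
G(13) = mex{1,1,1} = 0
G(14) = mex{1,1,1} = 0
G(15) = mex{2,1,1} = 0
G(16) = mex{2,2,1} = 0
G(17) = mex{0,2,2} = 1
G(18) = mex{0,0,2} = 1
G(19) = mex{0,0,0} = 1
G(20) = mex{0,0,0} = 1
G(21) = mex{0,0,0} = 1
G(22) = mex{1,0,0} = 2
G(23) = mex{1,1,0} = 2
G(24) = mex{1,1,1} = 0
G(25) = mex{1,1,1} = 0
G(26) = mex{1,1,1} = 0
G(27) = mex{2,1,1} = 0
G(28) = mex{2,2,1} = 0

0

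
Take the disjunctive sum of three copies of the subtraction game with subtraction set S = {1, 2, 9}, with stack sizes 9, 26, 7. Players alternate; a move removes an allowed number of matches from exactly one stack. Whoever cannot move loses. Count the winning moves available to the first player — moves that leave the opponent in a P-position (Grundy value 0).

2

All stacks use S = {1, 2, 9}:
G(0) = 0
G(1) = mex{0} = 1
G(2) = mex{1,0} = 2
G(3) = mex{2,1} = 0
G(4) = mex{0,2} = 1
G(5) = mex{1,0} = 2
G(6) = mex{2,1} = 0
G(7) = mex{0,2} = 1
G(8) = mex{1,0} = 2
G(9) = mex{2,1,0} = 3
G(10) = mex{3,2,1} = 0
G(11) = mex{0,3,2} = 1
G(12) = mex{1,0,0} = 2
G(13) = mex{2,1,1} = 0
G(14) = mex{0,2,2} = 1
G(15) = mex{1,0,0} = 2
G(16) = mex{2,1,1} = 0
G(17) = mex{0,2,2} = 1
G(18) = mex{1,0,3} = 2
G(19) = mex{2,1,0} = 3
G(20) = mex{3,2,1} = 0
G(21) = mex{0,3,2} = 1
G(22) = mex{1,0,0} = 2
G(23) = mex{2,1,1} = 0
G(24) = mex{0,2,2} = 1
G(25) = mex{1,0,0} = 2
G(26) = mex{2,1,1} = 0
Stack A: G(9) = 3.
Stack B: G(26) = 0.
Stack C: G(7) = 1.
Combined Grundy value = 3 ⊕ 0 ⊕ 1 = 2.
A winning move leaves total XOR = 0, i.e. changes one component's Grundy value g to g ⊕ X where X is the current total.
Stack A: need g' = 3⊕2 = 1. Options: 9−1→G=2, 9−2→G=1, 9−9→G=0. Hits: 1.
Stack B: need g' = 0⊕2 = 2. Options: 26−1→G=2, 26−2→G=1, 26−9→G=1. Hits: 1.
Stack C: need g' = 1⊕2 = 3. Options: 7−1→G=0, 7−2→G=2. Hits: 0.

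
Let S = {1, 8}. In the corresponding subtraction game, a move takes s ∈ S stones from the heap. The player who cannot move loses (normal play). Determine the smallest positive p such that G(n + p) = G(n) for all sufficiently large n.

G(0) = 0
G(1) = mex{0} = 1
G(2) = mex{1} = 0
G(3) = mex{0} = 1
G(4) = mex{1} = 0
G(5) = mex{0} = 1
G(6) = mex{1} = 0
G(7) = mex{0} = 1
G(8) = mex{1,0} = 2
G(9) = mex{2,1} = 0
G(10) = mex{0,0} = 1
G(11) = mex{1,1} = 0
G(12) = mex{0,0} = 1
G(13) = mex{1,1} = 0
G(14) = mex{0,0} = 1
G(15) = mex{1,1} = 0
G(16) = mex{0,2} = 1
G(17) = mex{1,0} = 2
G(18) = mex{2,1} = 0
G(19) = mex{0,0} = 1
G(n+9) = G(n) holds for n = 0,…,7 (a full window of length max(S) = 8), so the sequence is purely periodic with period 9.

9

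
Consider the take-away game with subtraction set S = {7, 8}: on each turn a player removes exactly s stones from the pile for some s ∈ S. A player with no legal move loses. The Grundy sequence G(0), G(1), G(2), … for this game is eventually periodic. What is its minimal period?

15

n :  0  1  2  3  4  5  6  7  8  9 10 11 12 13 14 15 16 17 18 19 20 21 22 23 24 25 26 27 28 29 30 31
G :  0  0  0  0  0  0  0  1  1  1  1  1  1  1  2  0  0  0  0  0  0  0  1  1  1  1  1  1  1  2  0  0
G(n+15) = G(n) holds for n = 0,…,7 (a full window of length max(S) = 8), so the sequence is purely periodic with period 15.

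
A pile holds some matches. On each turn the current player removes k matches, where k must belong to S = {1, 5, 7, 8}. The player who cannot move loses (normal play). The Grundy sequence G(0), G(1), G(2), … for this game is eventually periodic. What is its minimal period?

G(0) = 0
G(1) = mex{0} = 1
G(2) = mex{1} = 0
G(3) = mex{0} = 1
G(4) = mex{1} = 0
G(5) = mex{0,0} = 1
G(6) = mex{1,1} = 0
G(7) = mex{0,0,0} = 1
G(8) = mex{1,1,1,0} = 2
G(9) = mex{2,0,0,1} = 3
G(10) = mex{3,1,1,0} = 2
G(11) = mex{2,0,0,1} = 3
G(12) = mex{3,1,1,0} = 2
G(13) = mex{2,2,0,1} = 3
G(14) = mex{3,3,1,0} = 2
G(15) = mex{2,2,2,1} = 0
G(16) = mex{0,3,3,2} = 1
G(17) = mex{1,2,2,3} = 0
G(18) = mex{0,3,3,2} = 1
G(19) = mex{1,2,2,3} = 0
G(20) = mex{0,0,3,2} = 1
G(21) = mex{1,1,2,3} = 0
G(22) = mex{0,0,0,2} = 1
G(23) = mex{1,1,1,0} = 2
G(24) = mex{2,0,0,1} = 3
G(25) = mex{3,1,1,0} = 2
G(26) = mex{2,0,0,1} = 3
G(27) = mex{3,1,1,0} = 2
G(28) = mex{2,2,0,1} = 3
G(29) = mex{3,3,1,0} = 2
G(30) = mex{2,2,2,1} = 0
G(31) = mex{0,3,3,2} = 1
G(n+15) = G(n) holds for n = 0,…,7 (a full window of length max(S) = 8), so the sequence is purely periodic with period 15.

15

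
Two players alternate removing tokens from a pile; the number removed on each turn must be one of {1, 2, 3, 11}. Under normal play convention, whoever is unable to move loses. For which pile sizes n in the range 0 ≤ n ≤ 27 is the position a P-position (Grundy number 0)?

n :  0  1  2  3  4  5  6  7  8  9 10 11 12 13 14 15 16 17 18 19 20 21 22 23 24 25 26 27
G :  0  1  2  3  0  1  2  3  0  1  2  3  0  1  2  3  0  1  2  3  0  1  2  3  0  1  2  3
P-positions are exactly the n with G(n) = 0.

0, 4, 8, 12, 16, 20, 24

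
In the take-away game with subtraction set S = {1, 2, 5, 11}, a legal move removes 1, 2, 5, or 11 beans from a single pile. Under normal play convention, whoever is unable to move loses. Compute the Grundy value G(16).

n :  0  1  2  3  4  5  6  7  8  9 10 11 12 13 14 15 16
G :  0  1  2  0  1  2  0  1  2  0  1  2  0  1  2  0  1

1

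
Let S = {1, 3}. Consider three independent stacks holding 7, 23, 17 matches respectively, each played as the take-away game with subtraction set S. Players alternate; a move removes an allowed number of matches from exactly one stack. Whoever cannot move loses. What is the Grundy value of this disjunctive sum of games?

All stacks use S = {1, 3}:
n :  0  1  2  3  4  5  6  7  8  9 10 11 12 13 14 15 16 17 18 19 20 21 22 23
G :  0  1  0  1  0  1  0  1  0  1  0  1  0  1  0  1  0  1  0  1  0  1  0  1
Stack A: G(7) = 1.
Stack B: G(23) = 1.
Stack C: G(17) = 1.
Combined Grundy value = 1 ⊕ 1 ⊕ 1 = 1.

1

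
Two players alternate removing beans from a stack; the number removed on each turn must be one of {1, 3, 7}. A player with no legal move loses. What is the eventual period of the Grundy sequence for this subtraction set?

2

n :  0  1  2  3  4  5  6  7  8  9 10 11 12 13 14
G :  0  1  0  1  0  1  0  1  0  1  0  1  0  1  0
G(n+2) = G(n) holds for n = 0,…,6 (a full window of length max(S) = 7), so the sequence is purely periodic with period 2.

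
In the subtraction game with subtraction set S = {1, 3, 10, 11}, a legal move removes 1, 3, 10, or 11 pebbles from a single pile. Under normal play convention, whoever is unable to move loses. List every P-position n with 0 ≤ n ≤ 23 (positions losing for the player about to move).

G(0) = 0
G(1) = mex{0} = 1
G(2) = mex{1} = 0
G(3) = mex{0,0} = 1
G(4) = mex{1,1} = 0
G(5) = mex{0,0} = 1
G(6) = mex{1,1} = 0
G(7) = mex{0,0} = 1
G(8) = mex{1,1} = 0
G(9) = mex{0,0} = 1
G(10) = mex{1,1,0} = 2
G(11) = mex{2,0,1,0} = 3
G(12) = mex{3,1,0,1} = 2
G(13) = mex{2,2,1,0} = 3
G(14) = mex{3,3,0,1} = 2
G(15) = mex{2,2,1,0} = 3
G(16) = mex{3,3,0,1} = 2
G(17) = mex{2,2,1,0} = 3
G(18) = mex{3,3,0,1} = 2
G(19) = mex{2,2,1,0} = 3
G(20) = mex{3,3,2,1} = 0
G(21) = mex{0,2,3,2} = 1
G(22) = mex{1,3,2,3} = 0
G(23) = mex{0,0,3,2} = 1
P-positions are exactly the n with G(n) = 0.

0, 2, 4, 6, 8, 20, 22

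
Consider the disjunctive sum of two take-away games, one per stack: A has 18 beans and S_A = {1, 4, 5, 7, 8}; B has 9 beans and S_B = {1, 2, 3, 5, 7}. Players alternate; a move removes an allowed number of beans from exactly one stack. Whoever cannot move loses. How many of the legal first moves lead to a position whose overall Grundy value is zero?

2

Stack A, S = {1, 4, 5, 7, 8}:
n :  0  1  2  3  4  5  6  7  8  9 10 11 12 13 14 15 16 17 18
G :  0  1  0  1  2  3  2  3  4  5  4  0  1  0  1  2  3  2  3
G_A(18) = 3.
Stack B, S = {1, 2, 3, 5, 7}:
n : 0 1 2 3 4 5 6 7 8 9
G : 0 1 2 3 0 1 2 3 0 1
G_B(9) = 1.
Combined Grundy value = 3 ⊕ 1 = 2.
A winning move leaves total XOR = 0, i.e. changes one component's Grundy value g to g ⊕ X where X is the current total.
Stack A: need g' = 3⊕2 = 1. Options: 18−1→G=2, 18−4→G=1, 18−5→G=0, 18−7→G=0, 18−8→G=4. Hits: 1.
Stack B: need g' = 1⊕2 = 3. Options: 9−1→G=0, 9−2→G=3, 9−3→G=2, 9−5→G=0, 9−7→G=2. Hits: 1.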